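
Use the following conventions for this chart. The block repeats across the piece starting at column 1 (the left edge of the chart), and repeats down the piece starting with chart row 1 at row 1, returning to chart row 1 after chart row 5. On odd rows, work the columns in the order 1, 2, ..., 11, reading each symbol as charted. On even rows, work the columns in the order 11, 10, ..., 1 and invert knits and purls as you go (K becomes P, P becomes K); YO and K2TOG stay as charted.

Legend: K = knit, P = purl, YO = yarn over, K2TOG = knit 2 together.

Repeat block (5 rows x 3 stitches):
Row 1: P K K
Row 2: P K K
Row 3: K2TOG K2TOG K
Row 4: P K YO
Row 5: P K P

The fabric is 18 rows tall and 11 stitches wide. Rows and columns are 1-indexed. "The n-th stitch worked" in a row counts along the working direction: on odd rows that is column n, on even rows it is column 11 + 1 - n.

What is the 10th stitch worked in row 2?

Row 2: (2-1) mod 5 = 1, so use chart row 2. Even row -> WS.
Chart row 2 tiled across columns 1-11: P K K P K K P K K P K
WS: work from column 11 back to column 1 (reverse the tiled row), swapping K<->P (YO and K2TOG unchanged).
Row 2 as worked: P K P P K P P K P P K
Counting 10 along the worked row gives P.

Stitch:
P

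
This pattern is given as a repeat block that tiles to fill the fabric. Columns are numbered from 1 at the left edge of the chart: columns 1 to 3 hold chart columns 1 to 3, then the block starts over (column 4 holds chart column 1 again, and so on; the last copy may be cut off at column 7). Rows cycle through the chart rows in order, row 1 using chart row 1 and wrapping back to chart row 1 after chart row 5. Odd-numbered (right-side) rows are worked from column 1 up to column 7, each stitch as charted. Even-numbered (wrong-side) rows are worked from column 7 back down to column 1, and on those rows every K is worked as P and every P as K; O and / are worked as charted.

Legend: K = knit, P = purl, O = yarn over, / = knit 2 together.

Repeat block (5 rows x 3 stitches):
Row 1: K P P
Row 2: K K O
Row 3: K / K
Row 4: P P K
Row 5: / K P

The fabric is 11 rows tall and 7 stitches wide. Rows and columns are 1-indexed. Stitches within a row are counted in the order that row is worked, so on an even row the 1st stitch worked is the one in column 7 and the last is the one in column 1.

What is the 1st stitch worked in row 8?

Row 8: (8-1) mod 5 = 2, so use chart row 3. Even row -> WS.
Chart row 3 tiled across columns 1-7: K / K K / K K
WS: work from column 7 back to column 1 (reverse the tiled row), swapping K<->P (O and / unchanged).
Row 8 as worked: P P / P P / P
The 1st stitch worked is P.

Stitch:
P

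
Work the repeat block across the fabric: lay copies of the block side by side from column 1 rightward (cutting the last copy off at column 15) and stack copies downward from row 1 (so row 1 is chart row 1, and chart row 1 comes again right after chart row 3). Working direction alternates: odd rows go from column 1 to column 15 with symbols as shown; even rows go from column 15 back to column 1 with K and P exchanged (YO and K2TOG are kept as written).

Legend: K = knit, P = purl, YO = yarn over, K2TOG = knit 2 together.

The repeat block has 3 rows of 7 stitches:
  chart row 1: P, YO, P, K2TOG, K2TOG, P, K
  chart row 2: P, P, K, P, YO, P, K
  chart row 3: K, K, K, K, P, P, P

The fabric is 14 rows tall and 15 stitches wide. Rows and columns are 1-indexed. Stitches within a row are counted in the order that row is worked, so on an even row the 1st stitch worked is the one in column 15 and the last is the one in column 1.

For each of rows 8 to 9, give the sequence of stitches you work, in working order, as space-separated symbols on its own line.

Row 8: chart row 2, WS - tiled (columns 1-15): P P K P YO P K P P K P YO P K P; work from column 15 back to 1 with K<->P swapped.
Row 9: chart row 3, RS - tile across columns 1-15 and work as-is.

Rows as worked:
K P K YO K P K K P K YO K P K K
K K K K P P P K K K K P P P K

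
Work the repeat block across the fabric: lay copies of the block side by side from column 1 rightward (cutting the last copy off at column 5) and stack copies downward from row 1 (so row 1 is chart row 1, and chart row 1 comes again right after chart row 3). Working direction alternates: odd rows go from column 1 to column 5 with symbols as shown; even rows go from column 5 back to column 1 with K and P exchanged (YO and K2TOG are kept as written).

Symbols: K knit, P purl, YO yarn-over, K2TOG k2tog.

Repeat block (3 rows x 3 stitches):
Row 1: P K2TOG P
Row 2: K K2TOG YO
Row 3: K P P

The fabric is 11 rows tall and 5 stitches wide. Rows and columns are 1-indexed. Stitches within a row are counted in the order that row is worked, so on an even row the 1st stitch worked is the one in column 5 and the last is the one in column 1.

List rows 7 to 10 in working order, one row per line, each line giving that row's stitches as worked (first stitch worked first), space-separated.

Result:
P K2TOG P P K2TOG
K2TOG P YO K2TOG P
K P P K P
K2TOG K K K2TOG K

Derivation:
Row 7: chart row 1, RS - tile across columns 1-5 and work as-is.
Row 8: chart row 2, WS - tiled (columns 1-5): K K2TOG YO K K2TOG; work from column 5 back to 1 with K<->P swapped.
Row 9: chart row 3, RS - tile across columns 1-5 and work as-is.
Row 10: chart row 1, WS - tiled (columns 1-5): P K2TOG P P K2TOG; work from column 5 back to 1 with K<->P swapped.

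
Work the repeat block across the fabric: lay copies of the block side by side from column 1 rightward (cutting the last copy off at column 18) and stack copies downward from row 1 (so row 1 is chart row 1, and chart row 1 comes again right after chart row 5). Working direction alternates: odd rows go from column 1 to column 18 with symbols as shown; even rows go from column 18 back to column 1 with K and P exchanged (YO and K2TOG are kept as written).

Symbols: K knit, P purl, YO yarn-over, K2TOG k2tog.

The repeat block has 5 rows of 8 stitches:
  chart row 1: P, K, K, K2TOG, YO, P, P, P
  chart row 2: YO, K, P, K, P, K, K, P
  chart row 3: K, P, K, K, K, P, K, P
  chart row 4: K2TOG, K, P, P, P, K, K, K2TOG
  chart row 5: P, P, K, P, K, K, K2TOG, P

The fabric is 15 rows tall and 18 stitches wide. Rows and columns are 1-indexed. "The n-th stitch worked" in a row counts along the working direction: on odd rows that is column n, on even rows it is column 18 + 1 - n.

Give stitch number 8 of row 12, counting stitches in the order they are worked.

Row 12: (12-1) mod 5 = 1, so use chart row 2. Even row -> WS.
Chart row 2 tiled across columns 1-18: YO K P K P K K P YO K P K P K K P YO K
WS: work from column 18 back to column 1 (reverse the tiled row), swapping K<->P (YO and K2TOG unchanged).
Row 12 as worked: P YO K P P K P K P YO K P P K P K P YO
Stitch 8 in working order -> K

== STITCH ==
K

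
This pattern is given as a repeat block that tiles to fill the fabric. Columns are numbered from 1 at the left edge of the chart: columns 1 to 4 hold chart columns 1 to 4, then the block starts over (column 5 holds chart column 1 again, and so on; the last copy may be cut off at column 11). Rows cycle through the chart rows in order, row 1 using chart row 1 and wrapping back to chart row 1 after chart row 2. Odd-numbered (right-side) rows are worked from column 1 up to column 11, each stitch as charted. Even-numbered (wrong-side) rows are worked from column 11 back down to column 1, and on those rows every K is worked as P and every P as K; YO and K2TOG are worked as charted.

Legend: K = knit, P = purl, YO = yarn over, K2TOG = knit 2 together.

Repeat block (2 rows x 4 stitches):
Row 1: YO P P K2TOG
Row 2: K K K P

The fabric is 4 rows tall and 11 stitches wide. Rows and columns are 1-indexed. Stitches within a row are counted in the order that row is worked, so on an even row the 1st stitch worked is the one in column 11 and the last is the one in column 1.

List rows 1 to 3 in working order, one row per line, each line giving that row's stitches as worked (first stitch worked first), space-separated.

Row 1: chart row 1, RS - tile across columns 1-11 and work as-is.
Row 2: chart row 2, WS - tiled (columns 1-11): K K K P K K K P K K K; work from column 11 back to 1 with K<->P swapped.
Row 3: chart row 1, RS - tile across columns 1-11 and work as-is.

Rows as worked:
YO P P K2TOG YO P P K2TOG YO P P
P P P K P P P K P P P
YO P P K2TOG YO P P K2TOG YO P P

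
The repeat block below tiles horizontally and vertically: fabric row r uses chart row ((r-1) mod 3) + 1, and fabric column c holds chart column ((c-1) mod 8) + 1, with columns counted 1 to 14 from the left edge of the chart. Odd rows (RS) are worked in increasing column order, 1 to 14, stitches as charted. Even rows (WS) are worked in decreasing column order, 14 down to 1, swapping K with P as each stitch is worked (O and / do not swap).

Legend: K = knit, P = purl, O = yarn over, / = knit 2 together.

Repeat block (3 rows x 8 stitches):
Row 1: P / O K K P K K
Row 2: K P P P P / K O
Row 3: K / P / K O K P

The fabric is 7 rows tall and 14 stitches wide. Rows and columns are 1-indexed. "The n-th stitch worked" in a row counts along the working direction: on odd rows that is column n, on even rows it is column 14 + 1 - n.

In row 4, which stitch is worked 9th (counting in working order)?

Row 4: (4-1) mod 3 = 0, so use chart row 1. Even row -> WS.
Chart row 1 tiled across columns 1-14: P / O K K P K K P / O K K P
WS: work from column 14 back to column 1 (reverse the tiled row), swapping K<->P (O and / unchanged).
Row 4 as worked: K P P O / K P P K P P O / K
The 9th stitch worked is K.

== STITCH ==
K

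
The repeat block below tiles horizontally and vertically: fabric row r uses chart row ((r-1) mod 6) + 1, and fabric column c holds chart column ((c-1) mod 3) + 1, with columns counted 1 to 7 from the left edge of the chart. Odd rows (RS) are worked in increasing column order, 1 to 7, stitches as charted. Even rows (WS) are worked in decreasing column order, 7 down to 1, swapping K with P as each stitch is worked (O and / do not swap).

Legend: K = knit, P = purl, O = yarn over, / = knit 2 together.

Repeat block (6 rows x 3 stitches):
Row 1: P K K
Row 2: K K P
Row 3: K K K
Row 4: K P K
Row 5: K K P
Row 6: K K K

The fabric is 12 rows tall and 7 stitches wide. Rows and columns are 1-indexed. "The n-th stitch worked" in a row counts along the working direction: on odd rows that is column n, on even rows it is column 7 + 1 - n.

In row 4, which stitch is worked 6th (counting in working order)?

Row 4: (4-1) mod 6 = 3, so use chart row 4. Even row -> WS.
Chart row 4 tiled across columns 1-7: K P K K P K K
Wrong side: read the tiled row from column 7 down to 1 and exchange K with P (leave O, /).
Row 4 as worked: P P K P P K P
Stitch 6 in working order -> K

Result:
K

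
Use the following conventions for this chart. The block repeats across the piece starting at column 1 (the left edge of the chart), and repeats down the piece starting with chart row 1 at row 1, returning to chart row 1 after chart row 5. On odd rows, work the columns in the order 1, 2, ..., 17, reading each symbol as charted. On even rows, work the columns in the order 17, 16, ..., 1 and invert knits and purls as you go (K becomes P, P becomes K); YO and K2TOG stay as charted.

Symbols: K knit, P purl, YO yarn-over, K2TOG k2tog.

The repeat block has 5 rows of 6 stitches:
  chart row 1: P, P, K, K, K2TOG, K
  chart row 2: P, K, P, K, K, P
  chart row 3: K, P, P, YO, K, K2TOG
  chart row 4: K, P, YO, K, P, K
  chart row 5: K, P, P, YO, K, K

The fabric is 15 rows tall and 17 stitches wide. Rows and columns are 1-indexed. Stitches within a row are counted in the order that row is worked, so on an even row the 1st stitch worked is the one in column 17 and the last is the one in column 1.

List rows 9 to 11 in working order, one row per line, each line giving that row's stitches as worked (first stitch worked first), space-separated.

== ROWS AS WORKED ==
K P YO K P K K P YO K P K K P YO K P
P YO K K P P P YO K K P P P YO K K P
P P K K K2TOG K P P K K K2TOG K P P K K K2TOG

Derivation:
Row 9: chart row 4, RS - tile across columns 1-17 and work as-is.
Row 10: chart row 5, WS - tiled (columns 1-17): K P P YO K K K P P YO K K K P P YO K; work from column 17 back to 1 with K<->P swapped.
Row 11: chart row 1, RS - tile across columns 1-17 and work as-is.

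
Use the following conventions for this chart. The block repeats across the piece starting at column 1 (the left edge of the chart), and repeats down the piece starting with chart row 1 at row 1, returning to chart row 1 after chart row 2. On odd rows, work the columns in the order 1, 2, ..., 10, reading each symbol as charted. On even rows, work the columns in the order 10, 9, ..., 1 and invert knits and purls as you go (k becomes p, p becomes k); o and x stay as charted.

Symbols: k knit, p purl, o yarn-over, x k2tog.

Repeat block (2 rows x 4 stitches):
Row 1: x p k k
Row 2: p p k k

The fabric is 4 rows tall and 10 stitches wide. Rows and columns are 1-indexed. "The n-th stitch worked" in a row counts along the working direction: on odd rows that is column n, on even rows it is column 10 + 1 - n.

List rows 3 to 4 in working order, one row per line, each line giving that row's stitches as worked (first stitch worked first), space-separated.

Row 3: chart row 1, RS - tile across columns 1-10 and work as-is.
Row 4: chart row 2, WS - tiled (columns 1-10): p p k k p p k k p p; work from column 10 back to 1 with k<->p swapped.

== ROWS AS WORKED ==
x p k k x p k k x p
k k p p k k p p k k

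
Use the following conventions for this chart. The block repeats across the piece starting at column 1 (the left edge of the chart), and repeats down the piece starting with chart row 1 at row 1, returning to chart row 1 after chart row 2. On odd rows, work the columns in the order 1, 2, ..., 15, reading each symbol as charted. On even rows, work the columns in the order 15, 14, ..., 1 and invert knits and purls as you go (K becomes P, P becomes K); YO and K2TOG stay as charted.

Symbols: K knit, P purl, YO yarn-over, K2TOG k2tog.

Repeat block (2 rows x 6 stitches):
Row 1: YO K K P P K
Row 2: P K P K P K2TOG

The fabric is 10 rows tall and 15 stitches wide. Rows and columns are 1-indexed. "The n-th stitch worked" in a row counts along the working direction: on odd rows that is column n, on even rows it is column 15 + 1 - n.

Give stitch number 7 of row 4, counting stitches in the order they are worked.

Result:
K

Derivation:
Row 4: (4-1) mod 2 = 1, so use chart row 2. Even row -> WS.
Chart row 2 tiled across columns 1-15: P K P K P K2TOG P K P K P K2TOG P K P
Wrong side: read the tiled row from column 15 down to 1 and exchange K with P (leave YO, K2TOG).
Row 4 as worked: K P K K2TOG K P K P K K2TOG K P K P K
The 7th stitch worked is K.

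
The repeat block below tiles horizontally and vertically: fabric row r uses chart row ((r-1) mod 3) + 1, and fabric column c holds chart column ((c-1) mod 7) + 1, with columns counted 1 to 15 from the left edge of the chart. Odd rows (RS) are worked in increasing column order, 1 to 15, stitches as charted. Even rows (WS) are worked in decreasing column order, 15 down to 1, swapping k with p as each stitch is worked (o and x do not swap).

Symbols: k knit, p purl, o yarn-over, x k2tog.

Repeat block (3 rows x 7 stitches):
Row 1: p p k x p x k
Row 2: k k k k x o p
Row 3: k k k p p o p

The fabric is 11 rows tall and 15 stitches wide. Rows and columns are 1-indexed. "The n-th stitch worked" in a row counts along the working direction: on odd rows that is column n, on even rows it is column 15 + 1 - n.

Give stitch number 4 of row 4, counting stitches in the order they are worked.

Result:
k

Derivation:
For row 4: chart row = ((4-1) mod 3) + 1 = 1; this is a WS (even) row.
Chart row 1 tiled across columns 1-15: p p k x p x k p p k x p x k p
Wrong side: read the tiled row from column 15 down to 1 and exchange k with p (leave o, x).
Row 4 as worked: k p x k x p k k p x k x p k k
Counting 4 along the worked row gives k.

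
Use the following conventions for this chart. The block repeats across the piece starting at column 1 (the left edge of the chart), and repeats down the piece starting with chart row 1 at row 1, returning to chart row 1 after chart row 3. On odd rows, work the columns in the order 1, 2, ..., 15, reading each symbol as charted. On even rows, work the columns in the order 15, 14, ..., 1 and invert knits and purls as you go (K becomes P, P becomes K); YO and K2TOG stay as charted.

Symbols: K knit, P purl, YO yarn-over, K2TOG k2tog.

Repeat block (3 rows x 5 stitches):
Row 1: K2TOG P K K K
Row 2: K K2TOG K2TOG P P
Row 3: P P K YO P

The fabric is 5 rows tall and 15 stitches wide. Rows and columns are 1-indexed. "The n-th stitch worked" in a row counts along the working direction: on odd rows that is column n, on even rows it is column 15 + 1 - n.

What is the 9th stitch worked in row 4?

Row 4: (4-1) mod 3 = 0, so use chart row 1. Even row -> WS.
Chart row 1 tiled across columns 1-15: K2TOG P K K K K2TOG P K K K K2TOG P K K K
WS: work from column 15 back to column 1 (reverse the tiled row), swapping K<->P (YO and K2TOG unchanged).
Row 4 as worked: P P P K K2TOG P P P K K2TOG P P P K K2TOG
The 9th stitch worked is K.

== STITCH ==
K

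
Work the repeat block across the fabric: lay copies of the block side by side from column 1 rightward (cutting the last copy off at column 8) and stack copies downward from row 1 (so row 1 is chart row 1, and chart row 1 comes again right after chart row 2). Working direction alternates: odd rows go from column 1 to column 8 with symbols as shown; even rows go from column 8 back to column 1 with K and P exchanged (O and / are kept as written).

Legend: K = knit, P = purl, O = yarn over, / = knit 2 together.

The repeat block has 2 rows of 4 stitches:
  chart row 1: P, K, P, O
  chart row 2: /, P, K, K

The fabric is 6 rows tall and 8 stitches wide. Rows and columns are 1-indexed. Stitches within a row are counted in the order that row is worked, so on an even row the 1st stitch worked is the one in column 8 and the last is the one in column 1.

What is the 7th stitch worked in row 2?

Row 2 uses chart row ((2-1) mod 2)+1 = 2. Row 2 is even, so WS.
Chart row 2 tiled across columns 1-8: / P K K / P K K
Wrong side: read the tiled row from column 8 down to 1 and exchange K with P (leave O, /).
Row 2 as worked: P P K / P P K /
The 7th stitch worked is K.

Stitch:
K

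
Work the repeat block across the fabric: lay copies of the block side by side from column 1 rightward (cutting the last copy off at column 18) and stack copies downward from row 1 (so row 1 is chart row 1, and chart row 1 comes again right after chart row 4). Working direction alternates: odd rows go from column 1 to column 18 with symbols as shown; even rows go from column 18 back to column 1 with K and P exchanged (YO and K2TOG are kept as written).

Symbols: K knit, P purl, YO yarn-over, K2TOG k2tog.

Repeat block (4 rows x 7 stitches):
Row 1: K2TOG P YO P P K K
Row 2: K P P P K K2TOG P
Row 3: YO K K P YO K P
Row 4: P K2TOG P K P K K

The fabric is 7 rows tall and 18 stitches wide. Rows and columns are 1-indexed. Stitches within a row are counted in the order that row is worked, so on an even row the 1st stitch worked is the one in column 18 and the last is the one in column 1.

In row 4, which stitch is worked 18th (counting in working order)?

Stitch:
K

Derivation:
For row 4: chart row = ((4-1) mod 4) + 1 = 4; this is a WS (even) row.
Chart row 4 tiled across columns 1-18: P K2TOG P K P K K P K2TOG P K P K K P K2TOG P K
WS: work from column 18 back to column 1 (reverse the tiled row), swapping K<->P (YO and K2TOG unchanged).
Row 4 as worked: P K K2TOG K P P K P K K2TOG K P P K P K K2TOG K
Counting 18 along the worked row gives K.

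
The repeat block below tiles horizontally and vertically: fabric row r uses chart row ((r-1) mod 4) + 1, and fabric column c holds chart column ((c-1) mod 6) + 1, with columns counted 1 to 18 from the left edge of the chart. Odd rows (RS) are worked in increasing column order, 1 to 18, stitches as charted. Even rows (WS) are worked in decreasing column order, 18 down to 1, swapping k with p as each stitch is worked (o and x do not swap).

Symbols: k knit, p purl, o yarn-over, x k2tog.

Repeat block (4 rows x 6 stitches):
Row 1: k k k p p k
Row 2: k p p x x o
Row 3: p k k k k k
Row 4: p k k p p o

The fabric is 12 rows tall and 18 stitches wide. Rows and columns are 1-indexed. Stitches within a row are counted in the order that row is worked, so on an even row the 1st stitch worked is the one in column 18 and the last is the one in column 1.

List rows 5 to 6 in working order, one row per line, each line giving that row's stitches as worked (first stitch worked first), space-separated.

== ROWS AS WORKED ==
k k k p p k k k k p p k k k k p p k
o x x k k p o x x k k p o x x k k p

Derivation:
Row 5: chart row 1, RS - tile across columns 1-18 and work as-is.
Row 6: chart row 2, WS - tiled (columns 1-18): k p p x x o k p p x x o k p p x x o; work from column 18 back to 1 with k<->p swapped.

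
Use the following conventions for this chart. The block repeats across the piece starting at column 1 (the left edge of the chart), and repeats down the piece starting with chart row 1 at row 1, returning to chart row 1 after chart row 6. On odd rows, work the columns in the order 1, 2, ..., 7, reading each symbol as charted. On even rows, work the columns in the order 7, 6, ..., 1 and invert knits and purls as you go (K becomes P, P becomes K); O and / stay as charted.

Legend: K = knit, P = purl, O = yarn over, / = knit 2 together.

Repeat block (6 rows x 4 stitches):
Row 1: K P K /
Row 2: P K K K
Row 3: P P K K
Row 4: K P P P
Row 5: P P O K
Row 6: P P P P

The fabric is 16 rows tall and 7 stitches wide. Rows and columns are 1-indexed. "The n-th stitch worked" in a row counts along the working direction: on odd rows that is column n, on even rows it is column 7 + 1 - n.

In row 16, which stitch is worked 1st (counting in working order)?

Stitch:
K

Derivation:
Row 16: (16-1) mod 6 = 3, so use chart row 4. Even row -> WS.
Chart row 4 tiled across columns 1-7: K P P P K P P
WS: work from column 7 back to column 1 (reverse the tiled row), swapping K<->P (O and / unchanged).
Row 16 as worked: K K P K K K P
Stitch 1 in working order -> K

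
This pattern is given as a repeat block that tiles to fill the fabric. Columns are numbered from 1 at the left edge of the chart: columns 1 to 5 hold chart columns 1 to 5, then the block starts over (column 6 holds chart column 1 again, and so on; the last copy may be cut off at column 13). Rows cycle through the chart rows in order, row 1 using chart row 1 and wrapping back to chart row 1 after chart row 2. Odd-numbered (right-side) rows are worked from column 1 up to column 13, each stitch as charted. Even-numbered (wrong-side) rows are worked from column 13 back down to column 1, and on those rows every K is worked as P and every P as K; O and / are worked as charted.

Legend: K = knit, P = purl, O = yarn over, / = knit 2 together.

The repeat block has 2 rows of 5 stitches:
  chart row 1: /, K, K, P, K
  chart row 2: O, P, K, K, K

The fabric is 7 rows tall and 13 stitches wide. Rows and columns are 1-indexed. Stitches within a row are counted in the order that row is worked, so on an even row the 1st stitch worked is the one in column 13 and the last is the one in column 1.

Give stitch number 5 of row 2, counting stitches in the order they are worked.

For row 2: chart row = ((2-1) mod 2) + 1 = 2; this is a WS (even) row.
Chart row 2 tiled across columns 1-13: O P K K K O P K K K O P K
WS row: flip the tiled sequence (start at column 13) and apply K<->P; O and / stay.
Row 2 as worked: P K O P P P K O P P P K O
The 5th stitch worked is P.

Stitch:
P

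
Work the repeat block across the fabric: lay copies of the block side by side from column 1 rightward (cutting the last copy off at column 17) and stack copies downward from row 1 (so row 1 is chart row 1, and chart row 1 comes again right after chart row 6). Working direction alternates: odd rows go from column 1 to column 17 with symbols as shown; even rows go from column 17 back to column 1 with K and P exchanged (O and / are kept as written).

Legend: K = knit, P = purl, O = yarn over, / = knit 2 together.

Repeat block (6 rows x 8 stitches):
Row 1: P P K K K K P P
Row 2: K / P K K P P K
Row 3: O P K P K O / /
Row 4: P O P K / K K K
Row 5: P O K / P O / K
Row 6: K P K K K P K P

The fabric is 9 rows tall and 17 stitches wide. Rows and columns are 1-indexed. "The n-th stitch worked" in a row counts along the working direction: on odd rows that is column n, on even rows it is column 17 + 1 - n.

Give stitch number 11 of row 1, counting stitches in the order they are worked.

Row 1: (1-1) mod 6 = 0, so use chart row 1. Odd row -> RS.
Chart row 1 tiled across columns 1-17: P P K K K K P P P P K K K K P P P
RS: work column 1 to column 17, symbols as charted — the tiled row is the row as worked.
Stitch 11 in working order -> K

Stitch:
K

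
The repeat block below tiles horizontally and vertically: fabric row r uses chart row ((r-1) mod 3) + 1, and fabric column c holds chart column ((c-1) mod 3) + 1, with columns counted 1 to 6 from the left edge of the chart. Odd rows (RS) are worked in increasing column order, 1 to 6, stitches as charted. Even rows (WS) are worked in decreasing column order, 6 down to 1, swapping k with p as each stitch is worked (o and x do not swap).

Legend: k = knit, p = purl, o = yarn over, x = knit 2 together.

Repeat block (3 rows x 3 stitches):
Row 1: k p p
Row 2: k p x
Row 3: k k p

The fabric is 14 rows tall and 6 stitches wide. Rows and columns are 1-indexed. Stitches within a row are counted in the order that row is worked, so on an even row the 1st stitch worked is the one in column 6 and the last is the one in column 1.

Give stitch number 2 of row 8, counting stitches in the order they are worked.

Result:
k

Derivation:
Row 8: (8-1) mod 3 = 1, so use chart row 2. Even row -> WS.
Chart row 2 tiled across columns 1-6: k p x k p x
WS: work from column 6 back to column 1 (reverse the tiled row), swapping k<->p (o and x unchanged).
Row 8 as worked: x k p x k p
Stitch 2 in working order -> k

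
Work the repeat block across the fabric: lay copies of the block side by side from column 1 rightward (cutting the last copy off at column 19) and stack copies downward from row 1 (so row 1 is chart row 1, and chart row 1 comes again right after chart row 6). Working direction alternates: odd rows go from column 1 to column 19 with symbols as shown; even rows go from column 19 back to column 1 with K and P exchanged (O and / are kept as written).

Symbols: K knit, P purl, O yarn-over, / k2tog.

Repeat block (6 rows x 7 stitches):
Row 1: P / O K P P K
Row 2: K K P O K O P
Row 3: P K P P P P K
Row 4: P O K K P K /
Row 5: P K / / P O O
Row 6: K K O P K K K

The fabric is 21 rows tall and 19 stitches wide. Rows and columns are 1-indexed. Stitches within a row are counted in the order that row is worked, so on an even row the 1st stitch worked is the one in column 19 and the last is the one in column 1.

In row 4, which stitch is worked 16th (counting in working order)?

Row 4 uses chart row ((4-1) mod 6)+1 = 4. Row 4 is even, so WS.
Chart row 4 tiled across columns 1-19: P O K K P K / P O K K P K / P O K K P
WS row: flip the tiled sequence (start at column 19) and apply K<->P; O and / stay.
Row 4 as worked: K P P O K / P K P P O K / P K P P O K
Counting 16 along the worked row gives P.

== STITCH ==
P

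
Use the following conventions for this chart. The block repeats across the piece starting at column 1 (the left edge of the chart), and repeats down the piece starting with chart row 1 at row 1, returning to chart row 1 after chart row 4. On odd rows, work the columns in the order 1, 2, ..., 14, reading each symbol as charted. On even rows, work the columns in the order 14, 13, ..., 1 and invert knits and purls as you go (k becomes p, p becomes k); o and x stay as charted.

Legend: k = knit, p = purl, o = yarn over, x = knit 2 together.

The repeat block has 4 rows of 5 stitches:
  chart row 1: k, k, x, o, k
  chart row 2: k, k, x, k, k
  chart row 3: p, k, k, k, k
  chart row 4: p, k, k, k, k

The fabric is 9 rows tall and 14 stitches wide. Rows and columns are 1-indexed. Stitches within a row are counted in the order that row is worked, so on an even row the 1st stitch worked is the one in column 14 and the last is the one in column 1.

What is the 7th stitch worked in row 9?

For row 9: chart row = ((9-1) mod 4) + 1 = 1; this is a RS (odd) row.
Chart row 1 tiled across columns 1-14: k k x o k k k x o k k k x o
RS: work column 1 to column 14, symbols as charted — the tiled row is the row as worked.
Counting 7 along the worked row gives k.

Result:
k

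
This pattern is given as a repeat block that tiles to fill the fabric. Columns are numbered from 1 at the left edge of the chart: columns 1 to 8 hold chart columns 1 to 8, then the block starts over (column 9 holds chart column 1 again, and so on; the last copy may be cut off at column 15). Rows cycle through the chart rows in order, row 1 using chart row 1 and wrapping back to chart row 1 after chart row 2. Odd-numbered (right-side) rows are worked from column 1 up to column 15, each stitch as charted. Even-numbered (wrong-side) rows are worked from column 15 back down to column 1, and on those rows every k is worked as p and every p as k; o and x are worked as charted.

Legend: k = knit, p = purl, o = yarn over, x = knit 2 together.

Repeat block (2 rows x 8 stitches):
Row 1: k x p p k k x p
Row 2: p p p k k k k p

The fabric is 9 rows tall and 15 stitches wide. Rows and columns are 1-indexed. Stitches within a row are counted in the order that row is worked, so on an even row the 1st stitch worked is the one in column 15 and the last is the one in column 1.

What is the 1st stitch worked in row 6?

For row 6: chart row = ((6-1) mod 2) + 1 = 2; this is a WS (even) row.
Chart row 2 tiled across columns 1-15: p p p k k k k p p p p k k k k
WS row: flip the tiled sequence (start at column 15) and apply k<->p; o and x stay.
Row 6 as worked: p p p p k k k k p p p p k k k
The 1st stitch worked is p.

Stitch:
p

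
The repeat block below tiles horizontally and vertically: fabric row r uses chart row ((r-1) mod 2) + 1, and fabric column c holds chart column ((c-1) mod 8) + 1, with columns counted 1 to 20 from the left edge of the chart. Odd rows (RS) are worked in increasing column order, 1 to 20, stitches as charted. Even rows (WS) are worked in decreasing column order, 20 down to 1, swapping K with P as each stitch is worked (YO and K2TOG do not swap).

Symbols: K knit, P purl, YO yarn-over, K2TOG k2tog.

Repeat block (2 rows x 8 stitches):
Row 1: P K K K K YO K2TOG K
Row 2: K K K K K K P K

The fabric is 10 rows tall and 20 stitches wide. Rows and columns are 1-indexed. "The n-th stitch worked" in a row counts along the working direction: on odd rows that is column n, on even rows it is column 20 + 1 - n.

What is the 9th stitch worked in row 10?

== STITCH ==
P

Derivation:
For row 10: chart row = ((10-1) mod 2) + 1 = 2; this is a WS (even) row.
Chart row 2 tiled across columns 1-20: K K K K K K P K K K K K K K P K K K K K
Wrong side: read the tiled row from column 20 down to 1 and exchange K with P (leave YO, K2TOG).
Row 10 as worked: P P P P P K P P P P P P P K P P P P P P
The 9th stitch worked is P.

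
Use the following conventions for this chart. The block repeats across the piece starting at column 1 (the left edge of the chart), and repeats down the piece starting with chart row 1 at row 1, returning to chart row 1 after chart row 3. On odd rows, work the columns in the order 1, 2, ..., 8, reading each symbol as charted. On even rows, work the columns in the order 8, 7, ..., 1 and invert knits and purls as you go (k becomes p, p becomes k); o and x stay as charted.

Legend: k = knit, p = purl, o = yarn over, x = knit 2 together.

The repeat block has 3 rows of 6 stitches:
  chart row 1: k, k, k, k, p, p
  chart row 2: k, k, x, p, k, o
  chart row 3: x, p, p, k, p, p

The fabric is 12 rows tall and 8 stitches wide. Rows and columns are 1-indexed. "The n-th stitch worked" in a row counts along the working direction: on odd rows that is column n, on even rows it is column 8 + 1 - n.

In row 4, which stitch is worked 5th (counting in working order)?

For row 4: chart row = ((4-1) mod 3) + 1 = 1; this is a WS (even) row.
Chart row 1 tiled across columns 1-8: k k k k p p k k
WS row: flip the tiled sequence (start at column 8) and apply k<->p; o and x stay.
Row 4 as worked: p p k k p p p p
Counting 5 along the worked row gives p.

== STITCH ==
p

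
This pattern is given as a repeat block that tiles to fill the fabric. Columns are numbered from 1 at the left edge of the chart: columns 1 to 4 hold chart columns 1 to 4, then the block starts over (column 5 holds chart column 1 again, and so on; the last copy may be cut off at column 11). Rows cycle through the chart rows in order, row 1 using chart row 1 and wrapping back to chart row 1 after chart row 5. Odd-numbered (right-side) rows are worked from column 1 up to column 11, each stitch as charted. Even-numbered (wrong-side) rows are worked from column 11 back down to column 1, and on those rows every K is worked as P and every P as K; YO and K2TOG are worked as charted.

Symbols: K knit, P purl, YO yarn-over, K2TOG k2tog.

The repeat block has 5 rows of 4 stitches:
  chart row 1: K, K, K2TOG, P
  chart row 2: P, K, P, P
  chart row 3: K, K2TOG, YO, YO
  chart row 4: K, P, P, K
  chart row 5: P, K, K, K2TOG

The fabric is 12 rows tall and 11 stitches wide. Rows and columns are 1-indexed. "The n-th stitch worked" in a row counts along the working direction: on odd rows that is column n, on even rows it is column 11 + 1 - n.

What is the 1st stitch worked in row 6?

Result:
K2TOG

Derivation:
Row 6: (6-1) mod 5 = 0, so use chart row 1. Even row -> WS.
Chart row 1 tiled across columns 1-11: K K K2TOG P K K K2TOG P K K K2TOG
WS row: flip the tiled sequence (start at column 11) and apply K<->P; YO and K2TOG stay.
Row 6 as worked: K2TOG P P K K2TOG P P K K2TOG P P
Counting 1 along the worked row gives K2TOG.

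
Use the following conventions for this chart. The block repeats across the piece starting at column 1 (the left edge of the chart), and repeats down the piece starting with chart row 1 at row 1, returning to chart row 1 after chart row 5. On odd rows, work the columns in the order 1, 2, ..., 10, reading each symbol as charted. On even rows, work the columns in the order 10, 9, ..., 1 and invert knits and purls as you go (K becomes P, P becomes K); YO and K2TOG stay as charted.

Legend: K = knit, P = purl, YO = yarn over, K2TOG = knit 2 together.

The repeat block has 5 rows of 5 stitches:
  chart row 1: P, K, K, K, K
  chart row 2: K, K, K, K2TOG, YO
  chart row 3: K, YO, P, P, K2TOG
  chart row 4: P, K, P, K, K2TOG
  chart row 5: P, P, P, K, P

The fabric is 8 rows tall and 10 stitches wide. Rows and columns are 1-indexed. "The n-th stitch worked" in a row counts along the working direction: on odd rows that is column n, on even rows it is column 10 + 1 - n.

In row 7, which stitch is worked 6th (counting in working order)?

Row 7 uses chart row ((7-1) mod 5)+1 = 2. Row 7 is odd, so RS.
Chart row 2 tiled across columns 1-10: K K K K2TOG YO K K K K2TOG YO
RS row: no reversal, no swap; stitch n worked = column n.
Stitch 6 in working order -> K

== STITCH ==
K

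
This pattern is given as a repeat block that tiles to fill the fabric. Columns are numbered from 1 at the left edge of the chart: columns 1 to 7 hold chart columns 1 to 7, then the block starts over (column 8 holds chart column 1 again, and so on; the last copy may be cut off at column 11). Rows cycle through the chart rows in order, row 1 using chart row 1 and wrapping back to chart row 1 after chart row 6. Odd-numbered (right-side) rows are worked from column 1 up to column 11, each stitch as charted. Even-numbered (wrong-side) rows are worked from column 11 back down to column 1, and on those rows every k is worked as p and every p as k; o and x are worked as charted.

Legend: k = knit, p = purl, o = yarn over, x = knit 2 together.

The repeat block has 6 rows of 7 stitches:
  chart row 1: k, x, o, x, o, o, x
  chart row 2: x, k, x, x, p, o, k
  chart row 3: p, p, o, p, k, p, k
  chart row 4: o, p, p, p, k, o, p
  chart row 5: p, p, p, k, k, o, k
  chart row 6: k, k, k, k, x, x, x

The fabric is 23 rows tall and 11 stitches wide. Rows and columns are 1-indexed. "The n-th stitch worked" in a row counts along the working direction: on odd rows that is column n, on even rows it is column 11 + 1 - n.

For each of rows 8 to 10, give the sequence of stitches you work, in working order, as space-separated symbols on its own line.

Result:
x x p x p o k x x p x
p p o p k p k p p o p
k k k o k o p k k k o

Derivation:
Row 8: chart row 2, WS - tiled (columns 1-11): x k x x p o k x k x x; work from column 11 back to 1 with k<->p swapped.
Row 9: chart row 3, RS - tile across columns 1-11 and work as-is.
Row 10: chart row 4, WS - tiled (columns 1-11): o p p p k o p o p p p; work from column 11 back to 1 with k<->p swapped.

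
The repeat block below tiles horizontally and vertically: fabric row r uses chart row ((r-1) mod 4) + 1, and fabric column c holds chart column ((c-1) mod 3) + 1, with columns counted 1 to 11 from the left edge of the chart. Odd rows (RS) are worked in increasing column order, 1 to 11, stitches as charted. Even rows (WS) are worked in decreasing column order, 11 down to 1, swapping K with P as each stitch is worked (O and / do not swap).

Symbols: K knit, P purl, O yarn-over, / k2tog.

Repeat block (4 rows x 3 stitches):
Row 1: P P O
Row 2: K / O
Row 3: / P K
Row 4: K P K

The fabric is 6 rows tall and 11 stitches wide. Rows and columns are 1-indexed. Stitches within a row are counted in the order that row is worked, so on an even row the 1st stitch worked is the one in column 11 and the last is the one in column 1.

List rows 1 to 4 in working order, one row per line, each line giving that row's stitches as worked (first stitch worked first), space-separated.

Row 1: chart row 1, RS - tile across columns 1-11 and work as-is.
Row 2: chart row 2, WS - tiled (columns 1-11): K / O K / O K / O K /; work from column 11 back to 1 with K<->P swapped.
Row 3: chart row 3, RS - tile across columns 1-11 and work as-is.
Row 4: chart row 4, WS - tiled (columns 1-11): K P K K P K K P K K P; work from column 11 back to 1 with K<->P swapped.

Rows as worked:
P P O P P O P P O P P
/ P O / P O / P O / P
/ P K / P K / P K / P
K P P K P P K P P K P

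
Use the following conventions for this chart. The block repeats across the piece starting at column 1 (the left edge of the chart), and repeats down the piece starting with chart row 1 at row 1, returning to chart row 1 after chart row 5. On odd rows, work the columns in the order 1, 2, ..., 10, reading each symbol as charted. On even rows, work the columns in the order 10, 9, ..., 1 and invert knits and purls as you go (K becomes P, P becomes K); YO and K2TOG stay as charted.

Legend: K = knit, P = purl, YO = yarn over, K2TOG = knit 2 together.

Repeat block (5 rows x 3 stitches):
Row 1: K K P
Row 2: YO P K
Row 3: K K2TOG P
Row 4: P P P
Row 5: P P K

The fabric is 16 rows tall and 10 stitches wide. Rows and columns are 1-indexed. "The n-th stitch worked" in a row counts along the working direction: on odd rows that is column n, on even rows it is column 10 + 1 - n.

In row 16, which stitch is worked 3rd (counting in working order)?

For row 16: chart row = ((16-1) mod 5) + 1 = 1; this is a WS (even) row.
Chart row 1 tiled across columns 1-10: K K P K K P K K P K
Wrong side: read the tiled row from column 10 down to 1 and exchange K with P (leave YO, K2TOG).
Row 16 as worked: P K P P K P P K P P
The 3rd stitch worked is P.

Stitch:
P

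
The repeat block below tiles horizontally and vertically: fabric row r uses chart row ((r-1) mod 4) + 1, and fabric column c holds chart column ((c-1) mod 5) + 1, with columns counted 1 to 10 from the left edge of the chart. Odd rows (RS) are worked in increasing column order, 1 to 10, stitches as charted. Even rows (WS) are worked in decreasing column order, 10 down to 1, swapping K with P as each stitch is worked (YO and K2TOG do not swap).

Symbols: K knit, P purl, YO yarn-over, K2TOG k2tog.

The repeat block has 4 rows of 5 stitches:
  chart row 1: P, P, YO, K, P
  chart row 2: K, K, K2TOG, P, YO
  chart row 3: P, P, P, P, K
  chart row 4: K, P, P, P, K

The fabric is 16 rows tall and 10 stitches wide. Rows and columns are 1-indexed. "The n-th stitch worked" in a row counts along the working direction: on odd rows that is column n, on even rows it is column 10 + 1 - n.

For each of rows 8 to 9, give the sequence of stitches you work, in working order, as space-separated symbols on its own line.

Row 8: chart row 4, WS - tiled (columns 1-10): K P P P K K P P P K; work from column 10 back to 1 with K<->P swapped.
Row 9: chart row 1, RS - tile across columns 1-10 and work as-is.

Rows as worked:
P K K K P P K K K P
P P YO K P P P YO K P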